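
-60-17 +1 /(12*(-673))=-621853 /8076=-77.00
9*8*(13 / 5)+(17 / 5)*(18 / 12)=1923 / 10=192.30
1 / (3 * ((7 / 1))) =1 / 21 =0.05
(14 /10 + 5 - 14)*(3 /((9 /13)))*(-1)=494 /15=32.93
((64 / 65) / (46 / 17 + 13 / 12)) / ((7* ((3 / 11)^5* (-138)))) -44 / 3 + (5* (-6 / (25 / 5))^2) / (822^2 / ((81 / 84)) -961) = -14.84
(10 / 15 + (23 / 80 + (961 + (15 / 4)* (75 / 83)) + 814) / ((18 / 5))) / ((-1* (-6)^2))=-3942115 / 286848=-13.74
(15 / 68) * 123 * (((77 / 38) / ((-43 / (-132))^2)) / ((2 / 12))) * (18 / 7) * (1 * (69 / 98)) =5628.00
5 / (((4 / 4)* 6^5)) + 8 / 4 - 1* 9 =-54427 / 7776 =-7.00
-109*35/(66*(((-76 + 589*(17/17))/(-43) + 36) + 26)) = -164045/142098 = -1.15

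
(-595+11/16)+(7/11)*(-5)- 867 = -257751/176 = -1464.49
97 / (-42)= -97 / 42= -2.31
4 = 4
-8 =-8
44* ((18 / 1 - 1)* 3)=2244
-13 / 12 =-1.08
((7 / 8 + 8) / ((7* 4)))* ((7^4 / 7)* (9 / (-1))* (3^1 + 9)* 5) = -469665 / 8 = -58708.12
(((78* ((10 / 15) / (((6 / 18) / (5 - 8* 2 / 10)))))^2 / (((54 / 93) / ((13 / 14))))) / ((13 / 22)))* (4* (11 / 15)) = 5862482912 / 2625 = 2233326.82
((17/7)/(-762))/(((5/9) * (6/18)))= -153/8890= -0.02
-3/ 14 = -0.21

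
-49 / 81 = -0.60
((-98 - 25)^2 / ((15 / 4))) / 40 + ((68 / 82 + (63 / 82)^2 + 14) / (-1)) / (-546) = 9259785061 / 91782600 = 100.89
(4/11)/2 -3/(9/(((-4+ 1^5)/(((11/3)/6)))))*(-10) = -178/11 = -16.18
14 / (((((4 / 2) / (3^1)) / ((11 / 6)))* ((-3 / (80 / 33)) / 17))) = -4760 / 9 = -528.89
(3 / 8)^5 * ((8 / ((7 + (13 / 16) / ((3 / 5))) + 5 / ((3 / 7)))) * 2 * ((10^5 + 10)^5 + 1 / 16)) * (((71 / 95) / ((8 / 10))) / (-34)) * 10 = -41427907741134092704014072258795 / 2542821376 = -16292102989279767917136.65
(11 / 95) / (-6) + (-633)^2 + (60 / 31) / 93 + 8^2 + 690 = 219898432939 / 547770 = 401443.00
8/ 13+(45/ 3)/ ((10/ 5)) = 211/ 26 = 8.12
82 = 82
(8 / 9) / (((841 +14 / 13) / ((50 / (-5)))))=-1040 / 98523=-0.01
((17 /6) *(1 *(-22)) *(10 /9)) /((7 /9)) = -1870 /21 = -89.05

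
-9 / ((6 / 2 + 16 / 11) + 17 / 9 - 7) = 891 / 65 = 13.71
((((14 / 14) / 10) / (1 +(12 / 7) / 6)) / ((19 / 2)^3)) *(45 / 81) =28 / 555579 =0.00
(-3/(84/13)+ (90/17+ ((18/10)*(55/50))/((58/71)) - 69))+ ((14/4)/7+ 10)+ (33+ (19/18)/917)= -3711743573/203436450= -18.25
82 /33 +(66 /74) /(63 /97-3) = 195373 /92796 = 2.11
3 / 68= 0.04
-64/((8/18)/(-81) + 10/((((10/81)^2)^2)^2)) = -466560000000/1350851717632992089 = -0.00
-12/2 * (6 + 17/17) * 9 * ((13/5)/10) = -2457/25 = -98.28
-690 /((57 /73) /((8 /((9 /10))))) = -1343200 /171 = -7854.97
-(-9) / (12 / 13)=39 / 4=9.75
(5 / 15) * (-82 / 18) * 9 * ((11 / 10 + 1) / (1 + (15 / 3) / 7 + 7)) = -2009 / 610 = -3.29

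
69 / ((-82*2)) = -0.42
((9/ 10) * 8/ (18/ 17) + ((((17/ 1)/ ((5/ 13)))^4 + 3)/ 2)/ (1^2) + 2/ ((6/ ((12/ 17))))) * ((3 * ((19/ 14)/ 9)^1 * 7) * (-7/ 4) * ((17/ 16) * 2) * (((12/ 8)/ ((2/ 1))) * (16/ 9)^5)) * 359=-1321827386611400704/ 12301875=-107449261727.29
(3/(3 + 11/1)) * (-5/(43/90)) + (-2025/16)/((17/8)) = -632475/10234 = -61.80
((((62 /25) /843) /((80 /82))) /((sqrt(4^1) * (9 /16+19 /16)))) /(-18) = -1271 /26554500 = -0.00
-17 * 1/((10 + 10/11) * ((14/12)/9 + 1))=-1683/1220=-1.38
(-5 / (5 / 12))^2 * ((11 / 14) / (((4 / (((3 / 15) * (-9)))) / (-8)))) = 14256 / 35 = 407.31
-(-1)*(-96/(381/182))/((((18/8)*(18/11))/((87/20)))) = -928928/17145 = -54.18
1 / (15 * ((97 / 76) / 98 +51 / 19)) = 7448 / 301335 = 0.02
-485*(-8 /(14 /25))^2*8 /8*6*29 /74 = -421950000 /1813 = -232735.80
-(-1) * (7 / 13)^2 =0.29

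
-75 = -75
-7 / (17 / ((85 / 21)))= -1.67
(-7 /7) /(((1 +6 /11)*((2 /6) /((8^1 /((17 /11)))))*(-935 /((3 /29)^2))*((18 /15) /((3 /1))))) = 1188 /4131833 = 0.00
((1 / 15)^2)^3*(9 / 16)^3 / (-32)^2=0.00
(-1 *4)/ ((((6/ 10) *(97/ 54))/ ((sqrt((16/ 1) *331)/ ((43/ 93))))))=-133920 *sqrt(331)/ 4171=-584.14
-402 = -402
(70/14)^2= 25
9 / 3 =3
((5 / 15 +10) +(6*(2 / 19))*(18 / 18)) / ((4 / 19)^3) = 225625 / 192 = 1175.13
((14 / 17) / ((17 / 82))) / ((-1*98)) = -82 / 2023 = -0.04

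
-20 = -20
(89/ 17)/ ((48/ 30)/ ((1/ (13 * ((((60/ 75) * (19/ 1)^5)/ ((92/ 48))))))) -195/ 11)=0.00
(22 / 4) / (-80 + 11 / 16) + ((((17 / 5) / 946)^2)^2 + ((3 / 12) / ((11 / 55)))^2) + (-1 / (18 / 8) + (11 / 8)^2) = 7468187368387053221 / 2540774817785160000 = 2.94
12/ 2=6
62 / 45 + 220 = 9962 / 45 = 221.38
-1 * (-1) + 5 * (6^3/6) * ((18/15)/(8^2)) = 4.38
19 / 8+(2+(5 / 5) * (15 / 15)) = 43 / 8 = 5.38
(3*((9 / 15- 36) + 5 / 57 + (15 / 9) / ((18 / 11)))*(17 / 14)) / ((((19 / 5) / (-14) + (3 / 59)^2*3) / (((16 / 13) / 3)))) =83286656632 / 428476581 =194.38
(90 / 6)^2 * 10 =2250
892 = 892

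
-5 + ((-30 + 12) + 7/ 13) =-292/ 13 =-22.46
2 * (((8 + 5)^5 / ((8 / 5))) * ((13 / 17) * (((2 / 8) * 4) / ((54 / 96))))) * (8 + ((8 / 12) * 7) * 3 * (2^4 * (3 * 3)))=195389228320 / 153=1277053779.87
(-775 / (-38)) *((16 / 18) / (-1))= -3100 / 171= -18.13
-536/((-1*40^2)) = 67/200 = 0.34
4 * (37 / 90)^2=1369 / 2025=0.68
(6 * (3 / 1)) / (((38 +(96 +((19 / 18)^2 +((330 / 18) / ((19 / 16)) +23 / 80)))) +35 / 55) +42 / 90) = 24377760 / 205779883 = 0.12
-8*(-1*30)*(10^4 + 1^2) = 2400240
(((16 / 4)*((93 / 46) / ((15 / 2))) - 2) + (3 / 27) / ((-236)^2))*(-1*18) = 53133869 / 3202520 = 16.59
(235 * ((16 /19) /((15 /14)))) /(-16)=-658 /57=-11.54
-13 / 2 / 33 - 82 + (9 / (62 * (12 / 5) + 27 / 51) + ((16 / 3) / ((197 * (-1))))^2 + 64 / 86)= -113786221674545 / 1398006283806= -81.39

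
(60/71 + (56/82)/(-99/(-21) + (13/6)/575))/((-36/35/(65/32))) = -20747055875/10613832032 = -1.95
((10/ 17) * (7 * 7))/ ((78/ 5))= 1225/ 663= 1.85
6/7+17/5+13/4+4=11.51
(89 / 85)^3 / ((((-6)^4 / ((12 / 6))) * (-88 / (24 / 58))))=-704969 / 84631338000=-0.00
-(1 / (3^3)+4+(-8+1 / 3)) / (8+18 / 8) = 392 / 1107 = 0.35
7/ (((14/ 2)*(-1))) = -1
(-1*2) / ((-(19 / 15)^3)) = 6750 / 6859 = 0.98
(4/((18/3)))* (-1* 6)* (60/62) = -120/31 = -3.87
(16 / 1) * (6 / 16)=6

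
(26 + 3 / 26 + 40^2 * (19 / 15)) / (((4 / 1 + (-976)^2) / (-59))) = -0.13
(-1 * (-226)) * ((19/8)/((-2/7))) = -15029/8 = -1878.62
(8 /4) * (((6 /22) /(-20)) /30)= -1 /1100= -0.00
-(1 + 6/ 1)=-7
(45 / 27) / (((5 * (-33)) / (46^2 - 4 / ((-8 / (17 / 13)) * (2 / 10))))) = -18367 / 858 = -21.41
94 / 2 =47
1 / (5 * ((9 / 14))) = 14 / 45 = 0.31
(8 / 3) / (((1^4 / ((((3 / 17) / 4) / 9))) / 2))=4 / 153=0.03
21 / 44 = 0.48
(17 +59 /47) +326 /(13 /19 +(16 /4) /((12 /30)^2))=354911 /11468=30.95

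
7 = 7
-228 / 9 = -76 / 3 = -25.33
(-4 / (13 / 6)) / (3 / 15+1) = -1.54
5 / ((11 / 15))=75 / 11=6.82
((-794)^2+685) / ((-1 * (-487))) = 631121 / 487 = 1295.94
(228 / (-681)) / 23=-76 / 5221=-0.01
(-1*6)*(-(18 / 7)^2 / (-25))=-1944 / 1225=-1.59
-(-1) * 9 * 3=27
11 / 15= 0.73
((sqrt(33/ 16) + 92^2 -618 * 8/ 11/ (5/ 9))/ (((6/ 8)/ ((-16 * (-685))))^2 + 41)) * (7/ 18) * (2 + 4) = 3363404800 * sqrt(33)/ 236399308827 + 1132859314012160/ 2600392397097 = 435.73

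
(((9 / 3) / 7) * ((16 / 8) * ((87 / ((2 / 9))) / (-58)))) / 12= -27 / 56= -0.48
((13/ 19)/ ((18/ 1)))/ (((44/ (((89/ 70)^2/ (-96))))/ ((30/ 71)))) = -102973/ 16752637440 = -0.00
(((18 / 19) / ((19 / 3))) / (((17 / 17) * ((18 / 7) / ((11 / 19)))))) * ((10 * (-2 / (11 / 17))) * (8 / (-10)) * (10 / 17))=3360 / 6859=0.49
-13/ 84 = -0.15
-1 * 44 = -44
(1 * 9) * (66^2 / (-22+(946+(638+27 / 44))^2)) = 75898944 / 4861254137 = 0.02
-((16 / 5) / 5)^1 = -16 / 25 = -0.64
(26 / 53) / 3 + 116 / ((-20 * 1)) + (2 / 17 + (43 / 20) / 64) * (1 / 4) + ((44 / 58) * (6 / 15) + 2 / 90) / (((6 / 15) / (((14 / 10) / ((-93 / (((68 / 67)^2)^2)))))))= -12662216476837984969 / 2256406897611432960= -5.61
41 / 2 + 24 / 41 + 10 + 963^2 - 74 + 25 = 76042789 / 82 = 927351.09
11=11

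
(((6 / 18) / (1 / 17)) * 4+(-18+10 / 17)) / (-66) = -134 / 1683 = -0.08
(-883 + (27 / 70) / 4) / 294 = -3.00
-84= -84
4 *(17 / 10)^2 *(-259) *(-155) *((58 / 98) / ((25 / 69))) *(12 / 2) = 3979784898 / 875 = 4548325.60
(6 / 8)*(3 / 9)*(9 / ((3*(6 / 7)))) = 7 / 8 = 0.88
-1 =-1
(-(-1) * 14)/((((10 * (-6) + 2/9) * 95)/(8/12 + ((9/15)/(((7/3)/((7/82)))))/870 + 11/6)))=-18726939/3038489500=-0.01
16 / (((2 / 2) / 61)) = 976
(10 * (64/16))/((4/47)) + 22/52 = 12231/26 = 470.42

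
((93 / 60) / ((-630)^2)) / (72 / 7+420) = 31 / 3415608000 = 0.00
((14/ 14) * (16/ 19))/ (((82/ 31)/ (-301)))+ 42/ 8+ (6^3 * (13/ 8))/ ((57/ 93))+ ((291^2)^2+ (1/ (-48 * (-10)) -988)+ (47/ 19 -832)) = 2681331869534579/ 373920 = 7170870425.58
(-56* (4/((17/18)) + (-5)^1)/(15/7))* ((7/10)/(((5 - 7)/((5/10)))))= -4459/1275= -3.50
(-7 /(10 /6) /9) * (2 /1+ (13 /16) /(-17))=-1239 /1360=-0.91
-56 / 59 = -0.95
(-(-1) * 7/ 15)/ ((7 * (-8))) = -0.01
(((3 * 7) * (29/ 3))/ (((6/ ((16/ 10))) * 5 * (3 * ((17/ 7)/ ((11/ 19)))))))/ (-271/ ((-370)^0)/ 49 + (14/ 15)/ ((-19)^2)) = -0.16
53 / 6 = 8.83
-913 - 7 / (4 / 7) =-3701 / 4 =-925.25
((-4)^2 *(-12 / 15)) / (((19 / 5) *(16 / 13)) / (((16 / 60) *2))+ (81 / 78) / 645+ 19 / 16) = -572416 / 445337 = -1.29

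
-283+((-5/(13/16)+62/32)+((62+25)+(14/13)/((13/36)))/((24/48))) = -290009/2704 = -107.25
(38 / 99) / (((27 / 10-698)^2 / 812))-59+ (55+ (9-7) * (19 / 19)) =-9569067782 / 4786076691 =-2.00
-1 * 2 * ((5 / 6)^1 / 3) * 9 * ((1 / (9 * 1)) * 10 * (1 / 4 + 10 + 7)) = -575 / 6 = -95.83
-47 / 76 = -0.62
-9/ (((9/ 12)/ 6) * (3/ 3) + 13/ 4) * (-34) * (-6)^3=-19584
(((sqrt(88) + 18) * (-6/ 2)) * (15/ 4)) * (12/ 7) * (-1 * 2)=540 * sqrt(22)/ 7 + 4860/ 7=1056.12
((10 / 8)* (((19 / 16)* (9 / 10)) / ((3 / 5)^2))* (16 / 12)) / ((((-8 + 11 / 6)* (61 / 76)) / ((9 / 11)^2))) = -731025 / 1092388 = -0.67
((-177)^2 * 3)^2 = 8833556169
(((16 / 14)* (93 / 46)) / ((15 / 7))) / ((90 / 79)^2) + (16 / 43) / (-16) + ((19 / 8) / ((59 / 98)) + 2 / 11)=128268201913 / 25995370500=4.93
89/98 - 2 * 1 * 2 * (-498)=195305/98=1992.91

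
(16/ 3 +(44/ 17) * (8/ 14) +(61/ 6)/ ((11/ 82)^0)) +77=93.98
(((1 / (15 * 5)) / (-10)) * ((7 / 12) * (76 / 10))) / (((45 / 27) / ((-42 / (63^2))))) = 19 / 506250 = 0.00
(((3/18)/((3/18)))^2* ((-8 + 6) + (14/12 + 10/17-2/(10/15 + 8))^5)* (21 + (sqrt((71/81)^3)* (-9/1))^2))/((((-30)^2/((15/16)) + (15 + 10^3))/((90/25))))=0.86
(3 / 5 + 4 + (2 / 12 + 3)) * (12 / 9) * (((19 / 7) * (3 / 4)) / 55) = 4427 / 11550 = 0.38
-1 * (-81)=81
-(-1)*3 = 3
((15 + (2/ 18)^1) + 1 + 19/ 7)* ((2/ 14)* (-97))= -115042/ 441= -260.87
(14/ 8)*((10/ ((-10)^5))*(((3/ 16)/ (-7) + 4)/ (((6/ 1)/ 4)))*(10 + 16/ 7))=-3827/ 672000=-0.01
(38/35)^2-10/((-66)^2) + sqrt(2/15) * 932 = 3138907/2668050 + 932 * sqrt(30)/15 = 341.49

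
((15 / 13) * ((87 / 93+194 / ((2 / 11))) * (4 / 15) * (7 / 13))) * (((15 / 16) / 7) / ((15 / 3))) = 49659 / 10478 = 4.74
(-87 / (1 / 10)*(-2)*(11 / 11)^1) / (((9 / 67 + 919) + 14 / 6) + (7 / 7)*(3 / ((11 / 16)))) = 3847140 / 2047013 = 1.88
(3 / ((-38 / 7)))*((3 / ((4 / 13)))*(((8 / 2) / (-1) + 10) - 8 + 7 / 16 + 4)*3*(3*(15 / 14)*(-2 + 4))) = -253.29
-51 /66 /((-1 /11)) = 17 /2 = 8.50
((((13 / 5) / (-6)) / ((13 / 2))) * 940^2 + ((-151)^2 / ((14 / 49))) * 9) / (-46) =-3955949 / 276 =-14333.15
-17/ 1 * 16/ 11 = -24.73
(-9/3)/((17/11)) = -33/17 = -1.94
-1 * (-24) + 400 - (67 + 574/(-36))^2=-707185/324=-2182.67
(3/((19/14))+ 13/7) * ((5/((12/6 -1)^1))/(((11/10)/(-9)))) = -243450/1463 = -166.40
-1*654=-654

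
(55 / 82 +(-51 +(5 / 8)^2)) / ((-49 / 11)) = 1441429 / 128576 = 11.21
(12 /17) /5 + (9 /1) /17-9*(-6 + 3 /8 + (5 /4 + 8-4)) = 2751 /680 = 4.05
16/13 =1.23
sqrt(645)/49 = 0.52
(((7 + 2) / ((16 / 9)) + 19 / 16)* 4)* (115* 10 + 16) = 29150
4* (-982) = -3928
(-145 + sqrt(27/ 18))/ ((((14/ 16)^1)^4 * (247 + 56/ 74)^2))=-813076480/ 201765367489 + 2803712 * sqrt(6)/ 201765367489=-0.00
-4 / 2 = -2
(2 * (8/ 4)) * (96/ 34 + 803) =54796/ 17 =3223.29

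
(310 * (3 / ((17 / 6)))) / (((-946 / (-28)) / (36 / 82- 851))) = -63355320 / 7667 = -8263.38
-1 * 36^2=-1296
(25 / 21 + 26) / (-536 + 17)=-571 / 10899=-0.05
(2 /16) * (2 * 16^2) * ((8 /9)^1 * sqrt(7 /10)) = 256 * sqrt(70) /45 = 47.60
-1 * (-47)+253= 300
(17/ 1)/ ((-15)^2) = 0.08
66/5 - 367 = -1769/5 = -353.80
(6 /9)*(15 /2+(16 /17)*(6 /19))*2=3358 /323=10.40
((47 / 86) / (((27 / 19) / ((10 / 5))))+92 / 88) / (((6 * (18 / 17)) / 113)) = 89036429 / 2758536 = 32.28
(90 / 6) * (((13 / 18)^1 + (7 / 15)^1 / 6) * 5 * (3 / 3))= 60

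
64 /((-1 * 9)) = -64 /9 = -7.11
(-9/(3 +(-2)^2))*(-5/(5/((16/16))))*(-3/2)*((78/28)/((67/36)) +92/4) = -310203/6566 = -47.24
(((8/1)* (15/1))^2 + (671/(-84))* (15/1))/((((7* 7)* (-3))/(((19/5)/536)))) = -1519411/2206176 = -0.69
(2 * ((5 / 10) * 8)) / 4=2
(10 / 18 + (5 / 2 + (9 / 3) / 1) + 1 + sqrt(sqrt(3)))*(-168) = -3556 / 3 - 168*3^(1 / 4) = -1406.43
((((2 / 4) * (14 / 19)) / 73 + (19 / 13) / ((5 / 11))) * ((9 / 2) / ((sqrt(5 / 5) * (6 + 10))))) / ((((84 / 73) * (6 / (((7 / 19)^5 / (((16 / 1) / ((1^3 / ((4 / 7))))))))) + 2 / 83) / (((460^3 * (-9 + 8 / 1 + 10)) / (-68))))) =-1254.72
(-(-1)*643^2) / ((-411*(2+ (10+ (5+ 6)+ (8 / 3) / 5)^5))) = -104654278125 / 481651998273241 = -0.00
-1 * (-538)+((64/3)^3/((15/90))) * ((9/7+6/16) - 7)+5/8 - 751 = -156869149/504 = -311248.31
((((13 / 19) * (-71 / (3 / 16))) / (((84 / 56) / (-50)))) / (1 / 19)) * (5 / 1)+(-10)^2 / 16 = 29536225 / 36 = 820450.69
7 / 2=3.50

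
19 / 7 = 2.71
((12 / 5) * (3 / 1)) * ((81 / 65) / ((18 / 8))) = 1296 / 325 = 3.99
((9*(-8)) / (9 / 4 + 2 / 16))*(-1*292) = 168192 / 19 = 8852.21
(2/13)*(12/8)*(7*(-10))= -210/13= -16.15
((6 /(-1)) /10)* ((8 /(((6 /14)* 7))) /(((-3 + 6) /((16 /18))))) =-64 /135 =-0.47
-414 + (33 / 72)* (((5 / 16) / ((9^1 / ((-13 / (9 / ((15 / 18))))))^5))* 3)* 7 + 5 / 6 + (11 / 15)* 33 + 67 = -5586919390157170117 / 17352470721392640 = -321.97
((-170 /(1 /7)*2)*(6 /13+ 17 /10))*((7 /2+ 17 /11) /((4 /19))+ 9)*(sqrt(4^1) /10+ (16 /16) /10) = -291019617 /5720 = -50877.56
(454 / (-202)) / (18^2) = -227 / 32724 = -0.01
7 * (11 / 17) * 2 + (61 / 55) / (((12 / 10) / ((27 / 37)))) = 9.73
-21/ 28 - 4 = -19/ 4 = -4.75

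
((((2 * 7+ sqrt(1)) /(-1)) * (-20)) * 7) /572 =525 /143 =3.67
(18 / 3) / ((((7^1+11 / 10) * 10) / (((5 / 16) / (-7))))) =-5 / 1512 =-0.00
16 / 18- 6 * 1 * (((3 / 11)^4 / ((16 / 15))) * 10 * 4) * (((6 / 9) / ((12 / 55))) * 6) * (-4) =1104148 / 11979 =92.17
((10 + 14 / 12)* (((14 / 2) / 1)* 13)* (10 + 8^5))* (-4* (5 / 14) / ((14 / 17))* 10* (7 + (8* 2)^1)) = -93024237150 / 7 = -13289176735.71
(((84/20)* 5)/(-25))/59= -21/1475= -0.01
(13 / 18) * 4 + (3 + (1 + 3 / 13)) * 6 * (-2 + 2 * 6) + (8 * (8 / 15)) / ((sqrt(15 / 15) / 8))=170158 / 585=290.87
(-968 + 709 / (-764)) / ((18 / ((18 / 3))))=-740261 / 2292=-322.98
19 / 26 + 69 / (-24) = -223 / 104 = -2.14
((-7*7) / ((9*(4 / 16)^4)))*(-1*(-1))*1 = -12544 / 9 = -1393.78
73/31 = 2.35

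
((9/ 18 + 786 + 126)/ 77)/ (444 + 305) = 1825/ 115346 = 0.02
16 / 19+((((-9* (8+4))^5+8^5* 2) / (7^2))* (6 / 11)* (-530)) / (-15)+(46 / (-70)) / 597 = -176665048773461569 / 30569385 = -5779149589.48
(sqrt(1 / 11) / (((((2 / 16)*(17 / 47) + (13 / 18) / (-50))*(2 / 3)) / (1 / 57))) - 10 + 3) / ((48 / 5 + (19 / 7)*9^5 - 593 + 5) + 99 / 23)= -5635 / 128559918 + 5675250*sqrt(11) / 11656677751631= -0.00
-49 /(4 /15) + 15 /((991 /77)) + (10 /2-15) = -763405 /3964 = -192.58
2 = 2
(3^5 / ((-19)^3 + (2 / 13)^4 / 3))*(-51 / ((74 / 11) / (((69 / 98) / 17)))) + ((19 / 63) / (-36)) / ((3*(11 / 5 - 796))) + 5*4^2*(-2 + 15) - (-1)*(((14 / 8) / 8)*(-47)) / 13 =63466350796468025025695 / 61071125270634749088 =1039.22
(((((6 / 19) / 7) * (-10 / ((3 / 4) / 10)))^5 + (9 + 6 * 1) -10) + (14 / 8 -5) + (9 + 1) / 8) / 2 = -327555152612321 / 83231591786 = -3935.47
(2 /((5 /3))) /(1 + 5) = 1 /5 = 0.20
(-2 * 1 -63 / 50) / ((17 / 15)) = -489 / 170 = -2.88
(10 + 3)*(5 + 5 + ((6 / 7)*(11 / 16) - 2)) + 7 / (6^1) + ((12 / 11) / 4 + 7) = 221945 / 1848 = 120.10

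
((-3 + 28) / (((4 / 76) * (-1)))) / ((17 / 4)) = -1900 / 17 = -111.76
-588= -588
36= 36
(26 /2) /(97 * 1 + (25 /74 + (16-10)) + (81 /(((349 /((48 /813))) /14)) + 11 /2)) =45492499 /381540961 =0.12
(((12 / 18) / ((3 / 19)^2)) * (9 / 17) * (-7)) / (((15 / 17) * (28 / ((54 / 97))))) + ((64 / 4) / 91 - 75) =-3400918 / 44135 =-77.06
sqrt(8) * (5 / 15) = 2 * sqrt(2) / 3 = 0.94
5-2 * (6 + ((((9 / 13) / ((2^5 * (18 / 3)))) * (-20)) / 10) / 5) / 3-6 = -5199 / 1040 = -5.00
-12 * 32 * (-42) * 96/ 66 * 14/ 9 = 401408/ 11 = 36491.64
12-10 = 2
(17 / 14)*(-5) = -6.07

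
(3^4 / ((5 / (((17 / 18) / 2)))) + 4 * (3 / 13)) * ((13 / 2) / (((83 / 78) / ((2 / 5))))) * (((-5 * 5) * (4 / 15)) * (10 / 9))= -38636 / 249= -155.16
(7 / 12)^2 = 49 / 144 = 0.34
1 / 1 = 1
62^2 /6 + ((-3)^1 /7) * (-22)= 13652 /21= 650.10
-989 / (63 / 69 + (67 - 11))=-22747 / 1309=-17.38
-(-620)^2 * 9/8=-432450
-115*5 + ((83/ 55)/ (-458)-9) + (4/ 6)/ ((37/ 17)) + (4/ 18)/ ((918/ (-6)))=-749121678727/ 1283405310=-583.70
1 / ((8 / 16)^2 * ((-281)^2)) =4 / 78961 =0.00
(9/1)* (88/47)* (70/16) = 3465/47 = 73.72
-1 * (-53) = 53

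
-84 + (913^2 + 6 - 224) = 833267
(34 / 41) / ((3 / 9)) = 102 / 41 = 2.49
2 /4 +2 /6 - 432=-431.17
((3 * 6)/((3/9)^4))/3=486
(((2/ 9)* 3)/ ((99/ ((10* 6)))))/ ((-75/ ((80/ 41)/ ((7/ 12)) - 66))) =5328/ 15785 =0.34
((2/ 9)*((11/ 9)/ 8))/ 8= 0.00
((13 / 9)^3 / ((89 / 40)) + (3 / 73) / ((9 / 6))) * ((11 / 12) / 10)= 35997511 / 284178780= 0.13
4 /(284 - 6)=0.01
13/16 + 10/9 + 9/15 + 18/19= 47483/13680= 3.47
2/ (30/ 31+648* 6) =31/ 60279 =0.00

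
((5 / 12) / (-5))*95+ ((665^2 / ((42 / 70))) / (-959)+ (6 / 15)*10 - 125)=-897.47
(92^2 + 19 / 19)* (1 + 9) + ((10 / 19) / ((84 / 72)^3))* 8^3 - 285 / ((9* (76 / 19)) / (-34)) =85088.86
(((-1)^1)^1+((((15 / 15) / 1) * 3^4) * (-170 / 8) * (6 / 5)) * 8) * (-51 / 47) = 842775 / 47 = 17931.38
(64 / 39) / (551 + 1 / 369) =984 / 330395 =0.00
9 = 9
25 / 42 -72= -2999 / 42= -71.40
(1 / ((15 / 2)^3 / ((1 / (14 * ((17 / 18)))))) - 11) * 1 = -490867 / 44625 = -11.00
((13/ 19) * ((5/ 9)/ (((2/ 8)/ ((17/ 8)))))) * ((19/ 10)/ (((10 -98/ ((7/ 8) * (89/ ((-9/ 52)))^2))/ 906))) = 44672055779/ 80315538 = 556.21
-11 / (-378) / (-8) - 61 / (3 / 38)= -772.67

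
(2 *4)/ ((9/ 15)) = 40/ 3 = 13.33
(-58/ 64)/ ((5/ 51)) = -1479/ 160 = -9.24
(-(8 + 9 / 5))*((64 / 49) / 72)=-8 / 45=-0.18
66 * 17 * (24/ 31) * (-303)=-8159184/ 31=-263199.48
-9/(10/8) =-36/5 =-7.20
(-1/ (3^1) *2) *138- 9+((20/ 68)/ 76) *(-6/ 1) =-65261/ 646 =-101.02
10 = 10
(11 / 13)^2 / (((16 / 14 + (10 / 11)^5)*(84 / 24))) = 19487171 / 168020476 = 0.12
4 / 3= 1.33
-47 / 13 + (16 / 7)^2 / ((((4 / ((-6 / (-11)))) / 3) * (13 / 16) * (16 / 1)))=-24181 / 7007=-3.45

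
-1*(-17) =17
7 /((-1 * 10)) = -7 /10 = -0.70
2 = 2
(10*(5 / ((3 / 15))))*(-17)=-4250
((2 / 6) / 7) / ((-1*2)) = -1 / 42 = -0.02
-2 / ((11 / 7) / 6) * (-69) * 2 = 11592 / 11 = 1053.82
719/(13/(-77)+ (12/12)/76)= -4207588/911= -4618.65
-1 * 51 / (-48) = 17 / 16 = 1.06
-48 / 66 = -8 / 11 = -0.73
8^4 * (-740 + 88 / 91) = -275464192 / 91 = -3027079.03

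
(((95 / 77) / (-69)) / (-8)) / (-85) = -19 / 722568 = -0.00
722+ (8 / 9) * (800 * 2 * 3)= 14966 / 3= 4988.67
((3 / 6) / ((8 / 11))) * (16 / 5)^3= 2816 / 125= 22.53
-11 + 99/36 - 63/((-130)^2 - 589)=-179505/21748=-8.25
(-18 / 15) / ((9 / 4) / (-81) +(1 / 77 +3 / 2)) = -16632 / 20585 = -0.81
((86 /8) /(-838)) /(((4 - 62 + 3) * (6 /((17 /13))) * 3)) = 731 /43140240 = 0.00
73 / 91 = 0.80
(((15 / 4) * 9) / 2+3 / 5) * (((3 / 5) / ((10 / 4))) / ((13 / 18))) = 18873 / 3250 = 5.81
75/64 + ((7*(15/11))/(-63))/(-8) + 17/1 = 38419/2112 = 18.19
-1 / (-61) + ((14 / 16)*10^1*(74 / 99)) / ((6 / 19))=1502093 / 72468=20.73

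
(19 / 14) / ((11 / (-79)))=-1501 / 154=-9.75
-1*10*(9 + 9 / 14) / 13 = -675 / 91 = -7.42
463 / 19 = 24.37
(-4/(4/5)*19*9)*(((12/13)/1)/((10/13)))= -1026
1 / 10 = 0.10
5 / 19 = 0.26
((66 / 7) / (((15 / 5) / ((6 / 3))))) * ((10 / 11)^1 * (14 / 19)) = 80 / 19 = 4.21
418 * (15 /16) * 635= 1990725 /8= 248840.62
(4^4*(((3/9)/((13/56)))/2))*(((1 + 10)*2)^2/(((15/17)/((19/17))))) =65916928/585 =112678.51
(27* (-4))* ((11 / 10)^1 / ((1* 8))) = -297 / 20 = -14.85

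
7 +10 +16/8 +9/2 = 47/2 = 23.50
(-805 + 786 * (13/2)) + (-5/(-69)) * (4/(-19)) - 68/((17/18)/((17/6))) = 5375080/1311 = 4099.98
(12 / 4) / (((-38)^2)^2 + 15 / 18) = 18 / 12510821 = 0.00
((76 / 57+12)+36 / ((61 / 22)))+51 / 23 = 120101 / 4209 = 28.53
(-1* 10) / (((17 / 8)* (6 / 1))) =-0.78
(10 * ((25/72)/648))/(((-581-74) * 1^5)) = -25/3055968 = -0.00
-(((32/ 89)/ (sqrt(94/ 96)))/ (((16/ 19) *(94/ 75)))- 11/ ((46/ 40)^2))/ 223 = 4400/ 117967- 5700 *sqrt(141)/ 43842023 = 0.04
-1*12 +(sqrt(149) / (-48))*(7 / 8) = -12 - 7*sqrt(149) / 384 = -12.22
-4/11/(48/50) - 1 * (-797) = 52577/66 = 796.62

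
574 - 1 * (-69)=643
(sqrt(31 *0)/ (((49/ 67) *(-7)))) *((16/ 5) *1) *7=0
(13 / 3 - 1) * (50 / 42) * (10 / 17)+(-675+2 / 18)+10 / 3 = -238912 / 357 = -669.22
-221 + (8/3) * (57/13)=-2721/13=-209.31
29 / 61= 0.48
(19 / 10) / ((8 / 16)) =19 / 5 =3.80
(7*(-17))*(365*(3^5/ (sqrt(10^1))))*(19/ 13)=-4878163.45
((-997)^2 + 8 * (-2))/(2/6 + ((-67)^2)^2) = 2981979/60453364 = 0.05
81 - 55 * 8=-359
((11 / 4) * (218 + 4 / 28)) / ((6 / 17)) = 95183 / 56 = 1699.70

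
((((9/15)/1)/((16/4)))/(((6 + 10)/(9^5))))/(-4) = -177147/1280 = -138.40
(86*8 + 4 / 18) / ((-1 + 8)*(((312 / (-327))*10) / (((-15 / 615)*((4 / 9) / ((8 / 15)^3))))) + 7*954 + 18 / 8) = 0.09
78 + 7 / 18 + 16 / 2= 1555 / 18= 86.39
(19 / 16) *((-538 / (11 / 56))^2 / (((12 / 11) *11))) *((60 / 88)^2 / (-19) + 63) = 684463350249 / 14641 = 46749767.79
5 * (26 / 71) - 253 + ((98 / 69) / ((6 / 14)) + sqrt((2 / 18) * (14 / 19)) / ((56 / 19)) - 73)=-4715606 / 14697 + sqrt(266) / 168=-320.76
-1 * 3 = -3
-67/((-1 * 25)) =67/25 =2.68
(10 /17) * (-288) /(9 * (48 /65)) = -1300 /51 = -25.49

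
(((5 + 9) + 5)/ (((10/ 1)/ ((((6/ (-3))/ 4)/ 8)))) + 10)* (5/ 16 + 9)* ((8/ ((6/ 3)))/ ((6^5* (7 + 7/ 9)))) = 78523/ 12902400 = 0.01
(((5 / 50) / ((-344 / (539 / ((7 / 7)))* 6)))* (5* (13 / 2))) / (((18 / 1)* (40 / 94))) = -329329 / 2972160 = -0.11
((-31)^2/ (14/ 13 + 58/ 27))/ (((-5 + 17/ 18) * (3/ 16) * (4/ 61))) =-123455826/ 20659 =-5975.89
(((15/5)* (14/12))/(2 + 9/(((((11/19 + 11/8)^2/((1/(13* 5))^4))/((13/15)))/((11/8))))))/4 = 128462709375/293629073104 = 0.44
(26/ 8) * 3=39/ 4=9.75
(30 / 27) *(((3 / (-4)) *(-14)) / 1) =35 / 3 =11.67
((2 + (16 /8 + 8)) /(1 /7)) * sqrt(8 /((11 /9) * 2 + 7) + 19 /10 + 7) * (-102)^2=25704 * sqrt(281690) /5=2728452.66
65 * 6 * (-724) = -282360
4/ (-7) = -4/ 7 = -0.57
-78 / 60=-13 / 10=-1.30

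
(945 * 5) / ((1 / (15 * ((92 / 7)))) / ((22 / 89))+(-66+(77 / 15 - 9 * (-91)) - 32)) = 2277000 / 349937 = 6.51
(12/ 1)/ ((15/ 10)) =8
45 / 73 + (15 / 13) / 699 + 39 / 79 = 1.11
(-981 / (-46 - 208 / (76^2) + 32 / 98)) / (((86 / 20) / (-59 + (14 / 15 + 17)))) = -647841936 / 3160715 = -204.97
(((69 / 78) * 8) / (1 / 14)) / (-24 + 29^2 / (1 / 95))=1288 / 1038323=0.00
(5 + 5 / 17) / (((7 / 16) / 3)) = 4320 / 119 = 36.30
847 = 847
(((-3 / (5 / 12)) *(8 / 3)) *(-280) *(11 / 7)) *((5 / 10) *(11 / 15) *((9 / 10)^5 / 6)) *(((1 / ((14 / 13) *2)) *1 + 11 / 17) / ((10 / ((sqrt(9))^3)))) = 914.74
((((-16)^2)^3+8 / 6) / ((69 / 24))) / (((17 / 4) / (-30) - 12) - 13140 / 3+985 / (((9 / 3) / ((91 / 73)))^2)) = -257488678567680 / 186295143757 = -1382.15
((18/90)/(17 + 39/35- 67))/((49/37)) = -37/11977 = -0.00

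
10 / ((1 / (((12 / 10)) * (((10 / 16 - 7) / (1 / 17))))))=-2601 / 2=-1300.50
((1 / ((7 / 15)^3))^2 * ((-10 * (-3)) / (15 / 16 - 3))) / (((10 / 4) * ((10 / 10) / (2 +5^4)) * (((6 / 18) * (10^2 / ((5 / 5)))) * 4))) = -311647500 / 117649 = -2648.96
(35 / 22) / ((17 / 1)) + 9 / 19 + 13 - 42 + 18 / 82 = -8219809 / 291346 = -28.21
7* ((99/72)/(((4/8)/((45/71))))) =3465/284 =12.20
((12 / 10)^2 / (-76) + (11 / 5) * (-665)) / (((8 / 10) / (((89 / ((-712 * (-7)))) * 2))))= -65.31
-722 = -722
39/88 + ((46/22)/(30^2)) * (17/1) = 9557/19800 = 0.48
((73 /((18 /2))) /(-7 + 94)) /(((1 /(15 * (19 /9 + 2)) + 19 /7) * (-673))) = -94535 /1863327024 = -0.00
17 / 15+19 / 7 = 404 / 105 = 3.85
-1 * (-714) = 714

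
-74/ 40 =-37/ 20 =-1.85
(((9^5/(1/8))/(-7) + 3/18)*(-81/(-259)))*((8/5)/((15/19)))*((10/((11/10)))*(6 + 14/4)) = -73670295240/19943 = -3694042.78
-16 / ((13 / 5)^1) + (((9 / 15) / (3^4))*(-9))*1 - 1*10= -3163 / 195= -16.22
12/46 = 6/23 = 0.26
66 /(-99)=-2 /3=-0.67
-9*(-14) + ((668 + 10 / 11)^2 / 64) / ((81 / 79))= 1089027055 / 156816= 6944.62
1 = 1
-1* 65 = -65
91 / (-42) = -13 / 6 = -2.17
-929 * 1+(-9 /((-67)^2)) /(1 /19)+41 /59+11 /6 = -1472322353 /1589106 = -926.51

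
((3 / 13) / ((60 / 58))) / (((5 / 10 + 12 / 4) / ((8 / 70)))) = 116 / 15925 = 0.01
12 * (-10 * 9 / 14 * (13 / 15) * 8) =-3744 / 7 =-534.86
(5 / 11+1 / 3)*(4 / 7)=104 / 231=0.45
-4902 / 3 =-1634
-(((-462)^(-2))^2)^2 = -1/2075562447064149770496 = -0.00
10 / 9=1.11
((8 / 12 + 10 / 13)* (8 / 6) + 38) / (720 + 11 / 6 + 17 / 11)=102740 / 1861977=0.06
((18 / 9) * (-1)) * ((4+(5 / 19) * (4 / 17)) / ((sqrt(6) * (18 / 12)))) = -2624 * sqrt(6) / 2907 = -2.21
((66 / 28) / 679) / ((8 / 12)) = 99 / 19012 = 0.01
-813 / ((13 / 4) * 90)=-542 / 195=-2.78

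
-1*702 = -702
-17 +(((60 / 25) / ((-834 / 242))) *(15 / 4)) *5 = -4178 / 139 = -30.06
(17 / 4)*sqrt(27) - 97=-97 + 51*sqrt(3) / 4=-74.92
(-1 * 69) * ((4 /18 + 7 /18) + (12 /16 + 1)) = -1955 /12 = -162.92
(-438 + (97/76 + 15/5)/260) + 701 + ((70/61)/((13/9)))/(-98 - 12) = 697445759/2651792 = 263.01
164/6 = 82/3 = 27.33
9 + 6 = 15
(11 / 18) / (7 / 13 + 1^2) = 143 / 360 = 0.40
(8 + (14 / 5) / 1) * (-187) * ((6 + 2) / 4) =-20196 / 5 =-4039.20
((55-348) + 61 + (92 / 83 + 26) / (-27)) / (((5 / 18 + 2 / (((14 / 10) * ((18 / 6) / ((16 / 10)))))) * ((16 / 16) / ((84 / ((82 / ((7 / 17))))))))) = -716406264 / 7578481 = -94.53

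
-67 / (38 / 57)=-201 / 2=-100.50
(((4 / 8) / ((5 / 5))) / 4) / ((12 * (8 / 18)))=3 / 128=0.02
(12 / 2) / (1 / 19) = 114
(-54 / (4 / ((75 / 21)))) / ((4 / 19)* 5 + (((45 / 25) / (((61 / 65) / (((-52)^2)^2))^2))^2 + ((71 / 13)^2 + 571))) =-6001964385885 / 1486107657016417200164421704060060272192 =-0.00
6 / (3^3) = 2 / 9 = 0.22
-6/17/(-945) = 2/5355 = 0.00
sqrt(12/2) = sqrt(6) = 2.45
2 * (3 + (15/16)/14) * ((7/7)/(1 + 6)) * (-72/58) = -6183/5684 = -1.09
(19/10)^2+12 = 1561/100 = 15.61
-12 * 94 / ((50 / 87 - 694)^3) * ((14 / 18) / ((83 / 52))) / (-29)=-32372613 / 569488419807088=-0.00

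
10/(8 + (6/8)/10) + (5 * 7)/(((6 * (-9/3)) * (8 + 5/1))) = 82295/75582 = 1.09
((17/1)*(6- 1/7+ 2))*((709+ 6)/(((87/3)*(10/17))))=5598.49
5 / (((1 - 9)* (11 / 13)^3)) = -10985 / 10648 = -1.03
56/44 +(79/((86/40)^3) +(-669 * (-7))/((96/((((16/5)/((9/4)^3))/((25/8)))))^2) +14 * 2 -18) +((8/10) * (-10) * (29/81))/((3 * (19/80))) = 6294480977381581748/413950098453890625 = 15.21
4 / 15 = 0.27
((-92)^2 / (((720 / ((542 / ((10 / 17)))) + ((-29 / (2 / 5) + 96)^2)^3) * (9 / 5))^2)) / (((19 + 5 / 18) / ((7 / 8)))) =32192157551411200 / 7701631019425201696646243969907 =0.00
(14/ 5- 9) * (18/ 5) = -558/ 25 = -22.32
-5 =-5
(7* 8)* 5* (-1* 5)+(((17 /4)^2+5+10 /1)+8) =-21743 /16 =-1358.94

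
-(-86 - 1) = 87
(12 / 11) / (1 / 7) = 84 / 11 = 7.64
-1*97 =-97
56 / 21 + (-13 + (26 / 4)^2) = 383 / 12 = 31.92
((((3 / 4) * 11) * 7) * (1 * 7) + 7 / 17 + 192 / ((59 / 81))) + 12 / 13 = 34901651 / 52156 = 669.18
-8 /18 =-4 /9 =-0.44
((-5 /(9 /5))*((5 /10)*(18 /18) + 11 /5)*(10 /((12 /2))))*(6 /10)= -7.50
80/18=40/9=4.44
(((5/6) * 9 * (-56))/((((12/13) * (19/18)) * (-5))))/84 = 39/38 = 1.03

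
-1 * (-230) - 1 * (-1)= 231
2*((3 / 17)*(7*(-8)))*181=-60816 / 17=-3577.41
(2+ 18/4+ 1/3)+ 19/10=131/15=8.73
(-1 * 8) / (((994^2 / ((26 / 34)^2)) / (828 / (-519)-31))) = 0.00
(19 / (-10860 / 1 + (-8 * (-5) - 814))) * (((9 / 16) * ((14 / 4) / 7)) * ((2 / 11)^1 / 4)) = -57 / 2730112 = -0.00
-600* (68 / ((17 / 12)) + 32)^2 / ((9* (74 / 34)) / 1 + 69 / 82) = -1784320000 / 9493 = -187961.66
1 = 1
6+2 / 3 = 20 / 3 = 6.67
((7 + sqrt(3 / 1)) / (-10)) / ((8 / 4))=-7 / 20- sqrt(3) / 20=-0.44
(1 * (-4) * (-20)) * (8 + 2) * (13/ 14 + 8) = 50000/ 7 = 7142.86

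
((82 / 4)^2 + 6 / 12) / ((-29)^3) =-1683 / 97556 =-0.02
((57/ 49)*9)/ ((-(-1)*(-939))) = -171/ 15337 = -0.01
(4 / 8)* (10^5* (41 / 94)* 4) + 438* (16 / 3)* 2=4319584 / 47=91906.04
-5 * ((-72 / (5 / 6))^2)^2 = -34828517376 / 125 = -278628139.01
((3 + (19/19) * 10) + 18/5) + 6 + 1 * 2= 123/5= 24.60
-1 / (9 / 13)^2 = -169 / 81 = -2.09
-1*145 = -145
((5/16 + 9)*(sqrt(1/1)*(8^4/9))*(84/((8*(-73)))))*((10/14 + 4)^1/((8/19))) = -498256/73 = -6825.42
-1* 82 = -82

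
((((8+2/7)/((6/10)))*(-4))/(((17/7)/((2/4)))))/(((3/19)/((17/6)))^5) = -29986908363955/1417176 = -21159621.93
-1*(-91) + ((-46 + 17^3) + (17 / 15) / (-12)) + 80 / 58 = 25887467 / 5220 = 4959.28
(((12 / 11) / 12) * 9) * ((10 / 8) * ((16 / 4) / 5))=9 / 11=0.82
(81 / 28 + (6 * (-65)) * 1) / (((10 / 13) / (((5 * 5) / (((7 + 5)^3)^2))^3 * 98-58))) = 36263668885227035646241679 / 1242422219774644715520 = 29187.88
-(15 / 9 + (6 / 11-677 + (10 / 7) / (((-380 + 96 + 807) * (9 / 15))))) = 674.78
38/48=19/24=0.79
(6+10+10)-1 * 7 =19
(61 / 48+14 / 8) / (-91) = -145 / 4368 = -0.03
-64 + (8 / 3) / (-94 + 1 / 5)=-90088 / 1407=-64.03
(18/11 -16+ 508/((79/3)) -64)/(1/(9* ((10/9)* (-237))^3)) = 320375494000/33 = 9708348303.03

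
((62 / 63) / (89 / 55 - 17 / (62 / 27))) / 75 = -42284 / 18642015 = -0.00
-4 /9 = -0.44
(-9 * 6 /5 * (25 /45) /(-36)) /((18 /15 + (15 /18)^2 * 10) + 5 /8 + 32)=60 /14677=0.00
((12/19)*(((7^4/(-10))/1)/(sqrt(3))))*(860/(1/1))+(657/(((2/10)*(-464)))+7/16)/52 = -825944*sqrt(3)/19-1541/12064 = -75293.65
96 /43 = 2.23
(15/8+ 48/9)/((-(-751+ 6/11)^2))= -20933/1635480600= -0.00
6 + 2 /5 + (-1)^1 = 27 /5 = 5.40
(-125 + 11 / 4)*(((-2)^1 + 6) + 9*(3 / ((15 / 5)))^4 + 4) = -8313 / 4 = -2078.25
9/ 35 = 0.26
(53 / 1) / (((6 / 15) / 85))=22525 / 2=11262.50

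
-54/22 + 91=974/11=88.55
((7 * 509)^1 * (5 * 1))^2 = 317374225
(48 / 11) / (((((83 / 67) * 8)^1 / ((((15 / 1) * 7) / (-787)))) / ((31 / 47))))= -0.04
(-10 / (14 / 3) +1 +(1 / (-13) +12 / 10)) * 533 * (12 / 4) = -1107 / 35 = -31.63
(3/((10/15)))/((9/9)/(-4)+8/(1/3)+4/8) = 0.19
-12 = -12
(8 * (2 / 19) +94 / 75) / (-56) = -0.04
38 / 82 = 19 / 41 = 0.46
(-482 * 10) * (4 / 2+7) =-43380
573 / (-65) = -573 / 65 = -8.82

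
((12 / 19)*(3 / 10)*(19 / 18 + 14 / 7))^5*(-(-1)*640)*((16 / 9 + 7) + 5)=12781007360 / 22284891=573.53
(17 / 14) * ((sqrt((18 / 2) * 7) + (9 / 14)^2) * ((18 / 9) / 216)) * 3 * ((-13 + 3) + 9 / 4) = -527 * sqrt(7) / 672-4743 / 43904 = -2.18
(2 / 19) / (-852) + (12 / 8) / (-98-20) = -12259 / 955092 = -0.01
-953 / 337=-2.83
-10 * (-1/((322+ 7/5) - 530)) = -50/1033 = -0.05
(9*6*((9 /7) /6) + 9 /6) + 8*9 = 1191 /14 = 85.07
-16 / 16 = -1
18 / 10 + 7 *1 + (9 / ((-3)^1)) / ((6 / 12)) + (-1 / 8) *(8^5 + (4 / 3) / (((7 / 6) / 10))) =-143312 / 35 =-4094.63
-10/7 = -1.43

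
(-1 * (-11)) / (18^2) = 11 / 324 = 0.03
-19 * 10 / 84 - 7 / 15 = -191 / 70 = -2.73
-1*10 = -10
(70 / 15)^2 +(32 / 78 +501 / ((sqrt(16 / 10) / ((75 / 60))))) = 2596 / 117 +2505 * sqrt(10) / 16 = 517.28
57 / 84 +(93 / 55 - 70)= -104151 / 1540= -67.63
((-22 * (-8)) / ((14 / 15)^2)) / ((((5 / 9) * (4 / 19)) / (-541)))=-45792945 / 49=-934549.90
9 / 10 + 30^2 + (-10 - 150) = 7409 / 10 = 740.90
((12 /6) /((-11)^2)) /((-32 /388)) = -97 /484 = -0.20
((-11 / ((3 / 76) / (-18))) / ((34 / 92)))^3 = 12284177368928256 / 4913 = 2500341414396.14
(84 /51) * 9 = 252 /17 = 14.82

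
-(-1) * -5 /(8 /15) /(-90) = 5 /48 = 0.10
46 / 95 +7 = 711 / 95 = 7.48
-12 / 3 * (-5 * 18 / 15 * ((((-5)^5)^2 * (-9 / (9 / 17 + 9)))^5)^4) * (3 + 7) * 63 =299972183171101590619512800000000000000000000000000000000000000000000000000000000000000000000000000000000000000000000000000000000000000000000000.00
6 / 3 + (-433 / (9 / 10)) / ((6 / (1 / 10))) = -325 / 54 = -6.02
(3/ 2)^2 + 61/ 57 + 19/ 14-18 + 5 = -13283/ 1596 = -8.32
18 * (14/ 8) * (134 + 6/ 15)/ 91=3024/ 65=46.52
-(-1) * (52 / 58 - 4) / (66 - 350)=45 / 4118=0.01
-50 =-50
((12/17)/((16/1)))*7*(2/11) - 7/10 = -602/935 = -0.64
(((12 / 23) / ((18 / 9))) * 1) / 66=0.00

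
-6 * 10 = -60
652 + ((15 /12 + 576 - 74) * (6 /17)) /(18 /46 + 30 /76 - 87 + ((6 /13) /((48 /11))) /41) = 1774946391424 /2730939925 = 649.94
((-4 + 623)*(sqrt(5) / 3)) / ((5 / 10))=1238*sqrt(5) / 3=922.75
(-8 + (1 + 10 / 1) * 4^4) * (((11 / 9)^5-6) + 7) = 22890400 / 2187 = 10466.58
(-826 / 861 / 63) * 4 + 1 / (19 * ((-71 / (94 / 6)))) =-758129 / 10453401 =-0.07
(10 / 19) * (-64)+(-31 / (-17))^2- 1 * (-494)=2545853 / 5491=463.64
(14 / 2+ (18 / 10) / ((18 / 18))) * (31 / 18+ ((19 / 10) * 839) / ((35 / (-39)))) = -122977052 / 7875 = -15616.13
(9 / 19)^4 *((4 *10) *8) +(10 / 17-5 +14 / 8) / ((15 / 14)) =905638493 / 66463710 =13.63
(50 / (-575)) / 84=-1 / 966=-0.00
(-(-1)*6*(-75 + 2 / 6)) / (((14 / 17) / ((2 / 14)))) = -544 / 7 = -77.71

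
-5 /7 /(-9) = 5 /63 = 0.08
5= 5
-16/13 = -1.23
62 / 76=31 / 38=0.82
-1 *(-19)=19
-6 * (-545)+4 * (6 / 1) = 3294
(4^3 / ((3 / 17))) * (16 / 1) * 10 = 174080 / 3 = 58026.67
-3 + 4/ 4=-2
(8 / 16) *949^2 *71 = 63942671 / 2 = 31971335.50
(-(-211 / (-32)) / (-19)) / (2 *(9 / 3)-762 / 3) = -211 / 150784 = -0.00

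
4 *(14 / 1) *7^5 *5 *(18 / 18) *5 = 23529800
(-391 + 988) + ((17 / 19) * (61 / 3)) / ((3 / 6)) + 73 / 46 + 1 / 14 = 5827802 / 9177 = 635.04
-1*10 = -10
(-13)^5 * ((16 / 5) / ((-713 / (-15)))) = -17822064 / 713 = -24995.88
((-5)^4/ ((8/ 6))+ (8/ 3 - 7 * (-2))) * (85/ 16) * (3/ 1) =495125/ 64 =7736.33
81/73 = 1.11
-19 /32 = -0.59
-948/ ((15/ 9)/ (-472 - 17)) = 1390716/ 5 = 278143.20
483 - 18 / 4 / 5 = 4821 / 10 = 482.10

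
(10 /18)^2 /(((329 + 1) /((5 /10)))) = 5 /10692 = 0.00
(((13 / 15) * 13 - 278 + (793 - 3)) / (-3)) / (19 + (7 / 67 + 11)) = -525883 / 90765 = -5.79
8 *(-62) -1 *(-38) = -458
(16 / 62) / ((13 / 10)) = 80 / 403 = 0.20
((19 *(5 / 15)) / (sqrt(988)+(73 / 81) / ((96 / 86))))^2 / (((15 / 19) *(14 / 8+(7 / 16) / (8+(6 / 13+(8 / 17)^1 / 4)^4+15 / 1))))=50626978969102454244783413293056 / 1738051721115741426913696523609495-165372652283717318293816344576 *sqrt(247) / 1738051721115741426913696523609495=0.03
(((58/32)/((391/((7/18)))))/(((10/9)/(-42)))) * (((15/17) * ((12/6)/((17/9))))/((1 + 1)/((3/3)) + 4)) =-38367/3615968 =-0.01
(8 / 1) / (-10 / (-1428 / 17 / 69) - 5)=112 / 45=2.49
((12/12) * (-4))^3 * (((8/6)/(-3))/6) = 128/27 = 4.74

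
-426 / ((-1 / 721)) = 307146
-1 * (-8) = 8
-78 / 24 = -13 / 4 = -3.25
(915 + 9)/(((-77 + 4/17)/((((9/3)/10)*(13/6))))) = -17017/2175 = -7.82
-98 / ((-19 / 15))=1470 / 19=77.37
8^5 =32768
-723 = -723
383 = 383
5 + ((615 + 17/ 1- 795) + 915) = 757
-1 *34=-34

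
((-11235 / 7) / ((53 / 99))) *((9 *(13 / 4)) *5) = -92953575 / 212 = -438460.26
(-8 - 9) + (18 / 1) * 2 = 19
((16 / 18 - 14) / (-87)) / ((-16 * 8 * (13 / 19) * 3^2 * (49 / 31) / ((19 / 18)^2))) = -12545111 / 93082639104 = -0.00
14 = 14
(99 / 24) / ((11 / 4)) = 3 / 2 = 1.50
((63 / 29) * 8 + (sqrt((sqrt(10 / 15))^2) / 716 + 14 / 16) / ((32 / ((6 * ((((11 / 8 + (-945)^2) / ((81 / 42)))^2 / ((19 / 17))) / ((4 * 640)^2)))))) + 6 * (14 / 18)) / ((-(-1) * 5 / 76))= 42516112426829993 * sqrt(6) / 1094637846528000 + 8670389238441074179 / 118229041152000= 73430.67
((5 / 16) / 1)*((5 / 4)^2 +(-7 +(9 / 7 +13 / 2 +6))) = 2.61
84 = 84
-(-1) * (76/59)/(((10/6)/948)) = 216144/295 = 732.69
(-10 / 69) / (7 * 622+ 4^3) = -5 / 152421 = -0.00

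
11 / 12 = 0.92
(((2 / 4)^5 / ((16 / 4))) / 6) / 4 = 1 / 3072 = 0.00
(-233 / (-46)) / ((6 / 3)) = 233 / 92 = 2.53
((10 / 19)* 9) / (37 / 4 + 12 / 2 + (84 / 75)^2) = 225000 / 783959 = 0.29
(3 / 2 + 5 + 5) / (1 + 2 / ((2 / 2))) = 23 / 6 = 3.83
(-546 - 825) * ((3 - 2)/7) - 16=-1483/7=-211.86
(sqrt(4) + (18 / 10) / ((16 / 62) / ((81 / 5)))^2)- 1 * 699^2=-3852045911 / 8000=-481505.74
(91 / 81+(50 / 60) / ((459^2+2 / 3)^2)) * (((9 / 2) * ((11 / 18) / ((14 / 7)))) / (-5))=-159952145165483 / 517727223104400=-0.31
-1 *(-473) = 473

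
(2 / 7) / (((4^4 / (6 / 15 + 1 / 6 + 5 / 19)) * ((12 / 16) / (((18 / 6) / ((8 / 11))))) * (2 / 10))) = 5203 / 204288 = 0.03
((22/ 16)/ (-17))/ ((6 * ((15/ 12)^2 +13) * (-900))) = 11/ 10694700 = 0.00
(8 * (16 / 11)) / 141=128 / 1551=0.08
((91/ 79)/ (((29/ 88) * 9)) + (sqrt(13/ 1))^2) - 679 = -665.61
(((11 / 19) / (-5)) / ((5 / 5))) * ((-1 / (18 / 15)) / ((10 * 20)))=11 / 22800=0.00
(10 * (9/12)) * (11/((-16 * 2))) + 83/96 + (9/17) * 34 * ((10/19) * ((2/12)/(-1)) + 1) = 14.71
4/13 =0.31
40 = 40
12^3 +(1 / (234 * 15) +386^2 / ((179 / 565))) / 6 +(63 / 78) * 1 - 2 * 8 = 301938257249 / 3769740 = 80095.25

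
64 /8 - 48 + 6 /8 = -39.25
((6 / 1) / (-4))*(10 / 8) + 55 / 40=-1 / 2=-0.50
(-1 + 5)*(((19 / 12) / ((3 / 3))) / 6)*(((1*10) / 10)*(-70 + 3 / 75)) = -11077 / 150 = -73.85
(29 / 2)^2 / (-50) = -841 / 200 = -4.20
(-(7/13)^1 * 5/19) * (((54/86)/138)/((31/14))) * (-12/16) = 6615/30291092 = 0.00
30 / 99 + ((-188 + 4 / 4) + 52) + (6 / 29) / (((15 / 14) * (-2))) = -644987 / 4785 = -134.79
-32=-32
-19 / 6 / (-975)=0.00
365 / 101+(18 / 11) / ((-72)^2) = 1156421 / 319968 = 3.61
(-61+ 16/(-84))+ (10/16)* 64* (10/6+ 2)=1795/21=85.48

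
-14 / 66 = -7 / 33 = -0.21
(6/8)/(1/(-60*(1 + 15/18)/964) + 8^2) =165/12152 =0.01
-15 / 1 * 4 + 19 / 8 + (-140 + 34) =-163.62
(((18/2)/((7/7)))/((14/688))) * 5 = 15480/7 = 2211.43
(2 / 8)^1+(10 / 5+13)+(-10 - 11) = -23 / 4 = -5.75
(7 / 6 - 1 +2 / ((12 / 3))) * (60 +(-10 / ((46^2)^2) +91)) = 112682641 / 1119364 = 100.67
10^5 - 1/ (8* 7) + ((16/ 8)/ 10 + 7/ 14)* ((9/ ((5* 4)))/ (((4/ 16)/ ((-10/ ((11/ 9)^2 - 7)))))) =100002.27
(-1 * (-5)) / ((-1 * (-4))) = 5 / 4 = 1.25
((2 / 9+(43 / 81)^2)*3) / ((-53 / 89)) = -294323 / 115911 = -2.54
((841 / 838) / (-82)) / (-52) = 841 / 3573232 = 0.00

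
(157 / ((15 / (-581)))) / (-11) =552.83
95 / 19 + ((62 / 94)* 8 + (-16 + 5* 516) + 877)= 162210 / 47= 3451.28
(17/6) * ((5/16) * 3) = 85/32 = 2.66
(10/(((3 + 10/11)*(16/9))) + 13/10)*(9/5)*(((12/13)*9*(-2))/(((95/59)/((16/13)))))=-1080665712/17259125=-62.61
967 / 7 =138.14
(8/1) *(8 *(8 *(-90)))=-46080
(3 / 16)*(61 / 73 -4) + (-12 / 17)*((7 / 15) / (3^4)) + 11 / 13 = 26006363 / 104541840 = 0.25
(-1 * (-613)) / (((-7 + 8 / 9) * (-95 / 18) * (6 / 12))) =198612 / 5225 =38.01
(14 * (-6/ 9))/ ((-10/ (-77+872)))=742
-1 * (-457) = 457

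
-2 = -2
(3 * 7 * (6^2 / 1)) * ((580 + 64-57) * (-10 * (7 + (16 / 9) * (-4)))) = 493080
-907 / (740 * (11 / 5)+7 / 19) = -17233 / 30939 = -0.56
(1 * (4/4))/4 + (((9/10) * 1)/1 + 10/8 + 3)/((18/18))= 27/5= 5.40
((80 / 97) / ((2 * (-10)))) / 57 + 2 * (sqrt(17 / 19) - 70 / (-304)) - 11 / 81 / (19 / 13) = 219079 / 597132 + 2 * sqrt(323) / 19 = 2.26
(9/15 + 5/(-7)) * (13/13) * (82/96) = -41/420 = -0.10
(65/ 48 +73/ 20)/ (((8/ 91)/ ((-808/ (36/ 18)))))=-11038391/ 480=-22996.65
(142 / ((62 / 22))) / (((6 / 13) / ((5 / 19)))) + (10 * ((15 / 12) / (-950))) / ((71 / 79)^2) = 1023045047 / 35629788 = 28.71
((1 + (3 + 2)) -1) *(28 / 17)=140 / 17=8.24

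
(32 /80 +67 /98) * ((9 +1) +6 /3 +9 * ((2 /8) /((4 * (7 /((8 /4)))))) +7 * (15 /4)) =1142181 /27440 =41.62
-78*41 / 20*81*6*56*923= -20083734216 / 5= -4016746843.20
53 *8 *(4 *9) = 15264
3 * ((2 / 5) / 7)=6 / 35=0.17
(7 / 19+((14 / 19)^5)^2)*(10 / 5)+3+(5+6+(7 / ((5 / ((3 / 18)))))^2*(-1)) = 81537535972632551 / 5517959632020900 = 14.78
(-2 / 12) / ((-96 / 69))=23 / 192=0.12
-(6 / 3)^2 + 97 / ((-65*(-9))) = -2243 / 585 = -3.83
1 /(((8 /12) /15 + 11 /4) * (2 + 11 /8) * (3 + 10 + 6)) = 0.01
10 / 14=5 / 7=0.71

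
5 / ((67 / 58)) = 290 / 67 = 4.33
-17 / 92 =-0.18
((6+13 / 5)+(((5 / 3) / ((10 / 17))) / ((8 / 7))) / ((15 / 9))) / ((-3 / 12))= -807 / 20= -40.35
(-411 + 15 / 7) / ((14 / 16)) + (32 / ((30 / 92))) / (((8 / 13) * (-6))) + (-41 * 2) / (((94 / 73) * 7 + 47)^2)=-493.87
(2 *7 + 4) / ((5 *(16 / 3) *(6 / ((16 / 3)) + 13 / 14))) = 189 / 575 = 0.33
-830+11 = -819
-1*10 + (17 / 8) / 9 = -703 / 72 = -9.76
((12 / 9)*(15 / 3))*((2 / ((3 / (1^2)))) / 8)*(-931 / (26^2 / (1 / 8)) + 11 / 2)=144065 / 48672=2.96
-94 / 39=-2.41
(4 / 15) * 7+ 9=163 / 15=10.87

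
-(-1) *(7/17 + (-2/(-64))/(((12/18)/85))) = 4.40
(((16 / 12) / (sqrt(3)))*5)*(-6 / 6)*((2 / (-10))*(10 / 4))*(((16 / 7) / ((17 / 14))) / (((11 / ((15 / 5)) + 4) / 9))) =960*sqrt(3) / 391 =4.25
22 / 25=0.88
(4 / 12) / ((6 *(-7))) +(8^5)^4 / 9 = 16140901064495857663 / 126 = 128102389400760775.10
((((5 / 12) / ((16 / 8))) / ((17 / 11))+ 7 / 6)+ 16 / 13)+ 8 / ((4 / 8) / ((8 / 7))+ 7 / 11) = 3335497 / 334152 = 9.98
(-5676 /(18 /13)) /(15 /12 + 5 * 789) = -4472 /4305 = -1.04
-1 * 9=-9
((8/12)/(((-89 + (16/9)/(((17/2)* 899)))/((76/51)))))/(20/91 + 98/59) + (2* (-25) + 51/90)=-30557470388299/618080958990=-49.44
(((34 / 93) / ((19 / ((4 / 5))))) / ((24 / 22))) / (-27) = -374 / 715635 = -0.00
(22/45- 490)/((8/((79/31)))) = -435053/2790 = -155.93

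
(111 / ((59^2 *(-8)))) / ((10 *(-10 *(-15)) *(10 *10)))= -37 / 1392400000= -0.00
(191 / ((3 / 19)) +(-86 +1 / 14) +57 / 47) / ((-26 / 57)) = -42192407 / 17108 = -2466.24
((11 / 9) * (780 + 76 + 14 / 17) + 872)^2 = 86225624164 / 23409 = 3683439.03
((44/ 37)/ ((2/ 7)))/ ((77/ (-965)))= -1930/ 37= -52.16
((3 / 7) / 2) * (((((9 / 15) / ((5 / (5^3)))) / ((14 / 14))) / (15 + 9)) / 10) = 3 / 224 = 0.01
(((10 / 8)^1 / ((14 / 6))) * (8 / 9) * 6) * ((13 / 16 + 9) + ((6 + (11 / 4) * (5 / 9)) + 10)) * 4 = 19685 / 63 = 312.46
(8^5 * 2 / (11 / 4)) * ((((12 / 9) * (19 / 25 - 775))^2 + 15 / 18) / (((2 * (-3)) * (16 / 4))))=-65475711942656 / 61875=-1058193324.33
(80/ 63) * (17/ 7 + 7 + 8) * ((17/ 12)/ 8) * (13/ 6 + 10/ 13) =1187365/ 103194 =11.51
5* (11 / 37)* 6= 330 / 37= 8.92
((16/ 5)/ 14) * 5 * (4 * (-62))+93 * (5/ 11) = -18569/ 77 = -241.16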